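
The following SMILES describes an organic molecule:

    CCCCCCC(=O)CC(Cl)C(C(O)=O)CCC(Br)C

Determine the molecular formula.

Walk through each heavy atom and fill implicit hydrogens from standard valence (C 4, N 3, O 2, S 2, halogen 1):
  atom 1: C, bond orders sum to 1 (valence 4) → 3 H
  atom 2: C, bond orders sum to 2 (valence 4) → 2 H
  atom 3: C, bond orders sum to 2 (valence 4) → 2 H
  atom 4: C, bond orders sum to 2 (valence 4) → 2 H
  atom 5: C, bond orders sum to 2 (valence 4) → 2 H
  atom 6: C, bond orders sum to 2 (valence 4) → 2 H
  atom 7: C, bond orders sum to 4 (valence 4) → 0 H
  atom 8: O, bond orders sum to 2 (valence 2) → 0 H
  atom 9: C, bond orders sum to 2 (valence 4) → 2 H
  atom 10: C, bond orders sum to 3 (valence 4) → 1 H
  atom 11: Cl (halogen, monovalent) → 0 H
  atom 12: C, bond orders sum to 3 (valence 4) → 1 H
  atom 13: C, bond orders sum to 4 (valence 4) → 0 H
  atom 14: O, bond orders sum to 1 (valence 2) → 1 H
  atom 15: O, bond orders sum to 2 (valence 2) → 0 H
  atom 16: C, bond orders sum to 2 (valence 4) → 2 H
  atom 17: C, bond orders sum to 2 (valence 4) → 2 H
  atom 18: C, bond orders sum to 3 (valence 4) → 1 H
  atom 19: Br (halogen, monovalent) → 0 H
  atom 20: C, bond orders sum to 1 (valence 4) → 3 H
Totals → C:15, H:26, Br:1, Cl:1, O:3.

C15H26BrClO3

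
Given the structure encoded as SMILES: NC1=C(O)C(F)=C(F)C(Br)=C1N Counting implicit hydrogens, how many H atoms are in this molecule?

Walk through each heavy atom and fill implicit hydrogens from standard valence (C 4, N 3, O 2, S 2, halogen 1):
  atom 1: N, bond orders sum to 1 (valence 3) → 2 H
  atom 2: C, bond orders sum to 4 (valence 4) → 0 H
  atom 3: C, bond orders sum to 4 (valence 4) → 0 H
  atom 4: O, bond orders sum to 1 (valence 2) → 1 H
  atom 5: C, bond orders sum to 4 (valence 4) → 0 H
  atom 6: F (halogen, monovalent) → 0 H
  atom 7: C, bond orders sum to 4 (valence 4) → 0 H
  atom 8: F (halogen, monovalent) → 0 H
  atom 9: C, bond orders sum to 4 (valence 4) → 0 H
  atom 10: Br (halogen, monovalent) → 0 H
  atom 11: C, bond orders sum to 4 (valence 4) → 0 H
  atom 12: N, bond orders sum to 1 (valence 3) → 2 H
Total hydrogens: 5.

5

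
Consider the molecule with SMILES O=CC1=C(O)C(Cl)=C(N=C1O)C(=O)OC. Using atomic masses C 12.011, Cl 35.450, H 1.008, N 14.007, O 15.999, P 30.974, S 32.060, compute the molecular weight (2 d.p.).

231.59 g/mol

First, the molecular formula is C8H6ClNO5 (counting implicit H from valence).
  C: 8 × 12.011 = 96.088
  Cl: 1 × 35.450 = 35.450
  H: 6 × 1.008 = 6.048
  N: 1 × 14.007 = 14.007
  O: 5 × 15.999 = 79.995
Sum: 8×12.011 + 1×35.450 + 6×1.008 + 1×14.007 + 5×15.999 = 231.588 → 231.59 g/mol.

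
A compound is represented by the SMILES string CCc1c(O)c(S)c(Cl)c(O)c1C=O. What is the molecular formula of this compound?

Walk through each heavy atom and fill implicit hydrogens from standard valence (C 4, N 3, O 2, S 2, halogen 1); for lowercase aromatic atoms, an aromatic c carries 1 H when it has two neighbours and 0 H with three, and aromatic n carries 0 H:
  atom 1: C, bond orders sum to 1 (valence 4) → 3 H
  atom 2: C, bond orders sum to 2 (valence 4) → 2 H
  atom 3: aromatic c, 3 neighbours → 0 H
  atom 4: aromatic c, 3 neighbours → 0 H
  atom 5: O, bond orders sum to 1 (valence 2) → 1 H
  atom 6: aromatic c, 3 neighbours → 0 H
  atom 7: S, bond orders sum to 1 (valence 2) → 1 H
  atom 8: aromatic c, 3 neighbours → 0 H
  atom 9: Cl (halogen, monovalent) → 0 H
  atom 10: aromatic c, 3 neighbours → 0 H
  atom 11: O, bond orders sum to 1 (valence 2) → 1 H
  atom 12: aromatic c, 3 neighbours → 0 H
  atom 13: C, bond orders sum to 3 (valence 4) → 1 H
  atom 14: O, bond orders sum to 2 (valence 2) → 0 H
Totals → C:9, H:9, Cl:1, O:3, S:1.
In Hill order: C9H9ClO3S.

C9H9ClO3S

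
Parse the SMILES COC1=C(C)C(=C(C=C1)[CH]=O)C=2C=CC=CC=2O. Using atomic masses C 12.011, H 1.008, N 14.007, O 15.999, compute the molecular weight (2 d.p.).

242.27 g/mol

First, the molecular formula is C15H14O3 (counting implicit H from valence).
  C: 15 × 12.011 = 180.165
  H: 14 × 1.008 = 14.112
  O: 3 × 15.999 = 47.997
Sum: 15×12.011 + 14×1.008 + 3×15.999 = 242.274 → 242.27 g/mol.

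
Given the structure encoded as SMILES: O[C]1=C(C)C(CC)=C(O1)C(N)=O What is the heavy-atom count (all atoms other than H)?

12

Every atom symbol written in the SMILES (organic subset) is one heavy atom; implicit H are not written.
Heavy atoms by element → C:8, N:1, O:3.
Total: 12.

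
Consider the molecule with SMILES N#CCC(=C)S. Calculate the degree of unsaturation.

Degree of unsaturation = (number of rings) + (number of π bonds).
Ring closures in the SMILES: 0.
π bonds: 1 double bond (each 1 DoU), 1 triple bond (each 2 DoU) → 3 DoU from unsaturation.
Total DoU = 0 + 3 = 3.

3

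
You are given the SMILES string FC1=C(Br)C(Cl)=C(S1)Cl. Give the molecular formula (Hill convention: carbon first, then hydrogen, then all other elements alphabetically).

Walk through each heavy atom and fill implicit hydrogens from standard valence (C 4, N 3, O 2, S 2, halogen 1):
  atom 1: F (halogen, monovalent) → 0 H
  atom 2: C, bond orders sum to 4 (valence 4) → 0 H
  atom 3: C, bond orders sum to 4 (valence 4) → 0 H
  atom 4: Br (halogen, monovalent) → 0 H
  atom 5: C, bond orders sum to 4 (valence 4) → 0 H
  atom 6: Cl (halogen, monovalent) → 0 H
  atom 7: C, bond orders sum to 4 (valence 4) → 0 H
  atom 8: S, bond orders sum to 2 (valence 2) → 0 H
  atom 9: Cl (halogen, monovalent) → 0 H
Totals → C:4, Br:1, Cl:2, F:1, S:1.

C4BrCl2FS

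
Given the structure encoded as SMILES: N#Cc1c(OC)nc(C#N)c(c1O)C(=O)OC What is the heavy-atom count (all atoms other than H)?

17

Every atom symbol written in the SMILES (organic subset) is one heavy atom; implicit H are not written.
Heavy atoms by element → C:10, N:3, O:4.
Total: 17.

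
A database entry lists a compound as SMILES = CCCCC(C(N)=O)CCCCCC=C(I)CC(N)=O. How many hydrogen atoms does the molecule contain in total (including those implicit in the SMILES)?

27

Walk through each heavy atom and fill implicit hydrogens from standard valence (C 4, N 3, O 2, S 2, halogen 1):
  atom 1: C, bond orders sum to 1 (valence 4) → 3 H
  atom 2: C, bond orders sum to 2 (valence 4) → 2 H
  atom 3: C, bond orders sum to 2 (valence 4) → 2 H
  atom 4: C, bond orders sum to 2 (valence 4) → 2 H
  atom 5: C, bond orders sum to 3 (valence 4) → 1 H
  atom 6: C, bond orders sum to 4 (valence 4) → 0 H
  atom 7: N, bond orders sum to 1 (valence 3) → 2 H
  atom 8: O, bond orders sum to 2 (valence 2) → 0 H
  atom 9: C, bond orders sum to 2 (valence 4) → 2 H
  atom 10: C, bond orders sum to 2 (valence 4) → 2 H
  atom 11: C, bond orders sum to 2 (valence 4) → 2 H
  atom 12: C, bond orders sum to 2 (valence 4) → 2 H
  atom 13: C, bond orders sum to 2 (valence 4) → 2 H
  atom 14: C, bond orders sum to 3 (valence 4) → 1 H
  atom 15: C, bond orders sum to 4 (valence 4) → 0 H
  atom 16: I (halogen, monovalent) → 0 H
  atom 17: C, bond orders sum to 2 (valence 4) → 2 H
  atom 18: C, bond orders sum to 4 (valence 4) → 0 H
  atom 19: N, bond orders sum to 1 (valence 3) → 2 H
  atom 20: O, bond orders sum to 2 (valence 2) → 0 H
Total hydrogens: 27.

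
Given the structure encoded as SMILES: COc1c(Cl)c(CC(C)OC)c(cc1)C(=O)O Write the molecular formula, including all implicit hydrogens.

C12H15ClO4

Walk through each heavy atom and fill implicit hydrogens from standard valence (C 4, N 3, O 2, S 2, halogen 1); for lowercase aromatic atoms, an aromatic c carries 1 H when it has two neighbours and 0 H with three, and aromatic n carries 0 H:
  atom 1: C, bond orders sum to 1 (valence 4) → 3 H
  atom 2: O, bond orders sum to 2 (valence 2) → 0 H
  atom 3: aromatic c, 3 neighbours → 0 H
  atom 4: aromatic c, 3 neighbours → 0 H
  atom 5: Cl (halogen, monovalent) → 0 H
  atom 6: aromatic c, 3 neighbours → 0 H
  atom 7: C, bond orders sum to 2 (valence 4) → 2 H
  atom 8: C, bond orders sum to 3 (valence 4) → 1 H
  atom 9: C, bond orders sum to 1 (valence 4) → 3 H
  atom 10: O, bond orders sum to 2 (valence 2) → 0 H
  atom 11: C, bond orders sum to 1 (valence 4) → 3 H
  atom 12: aromatic c, 3 neighbours → 0 H
  atom 13: aromatic c, 2 neighbours → 1 H
  atom 14: aromatic c, 2 neighbours → 1 H
  atom 15: C, bond orders sum to 4 (valence 4) → 0 H
  atom 16: O, bond orders sum to 2 (valence 2) → 0 H
  atom 17: O, bond orders sum to 1 (valence 2) → 1 H
Totals → C:12, H:15, Cl:1, O:4.
In Hill order: C12H15ClO4.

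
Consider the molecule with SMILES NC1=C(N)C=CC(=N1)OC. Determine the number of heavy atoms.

10

Every atom symbol written in the SMILES (organic subset) is one heavy atom; implicit H are not written.
Heavy atoms by element → C:6, N:3, O:1.
Total: 10.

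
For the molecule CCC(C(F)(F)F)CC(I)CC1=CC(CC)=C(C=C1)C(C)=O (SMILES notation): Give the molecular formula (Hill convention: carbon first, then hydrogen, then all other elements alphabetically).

C17H22F3IO

Walk through each heavy atom and fill implicit hydrogens from standard valence (C 4, N 3, O 2, S 2, halogen 1):
  atom 1: C, bond orders sum to 1 (valence 4) → 3 H
  atom 2: C, bond orders sum to 2 (valence 4) → 2 H
  atom 3: C, bond orders sum to 3 (valence 4) → 1 H
  atom 4: C, bond orders sum to 4 (valence 4) → 0 H
  atom 5: F (halogen, monovalent) → 0 H
  atom 6: F (halogen, monovalent) → 0 H
  atom 7: F (halogen, monovalent) → 0 H
  atom 8: C, bond orders sum to 2 (valence 4) → 2 H
  atom 9: C, bond orders sum to 3 (valence 4) → 1 H
  atom 10: I (halogen, monovalent) → 0 H
  atom 11: C, bond orders sum to 2 (valence 4) → 2 H
  atom 12: C, bond orders sum to 4 (valence 4) → 0 H
  atom 13: C, bond orders sum to 3 (valence 4) → 1 H
  atom 14: C, bond orders sum to 4 (valence 4) → 0 H
  atom 15: C, bond orders sum to 2 (valence 4) → 2 H
  atom 16: C, bond orders sum to 1 (valence 4) → 3 H
  atom 17: C, bond orders sum to 4 (valence 4) → 0 H
  atom 18: C, bond orders sum to 3 (valence 4) → 1 H
  atom 19: C, bond orders sum to 3 (valence 4) → 1 H
  atom 20: C, bond orders sum to 4 (valence 4) → 0 H
  atom 21: C, bond orders sum to 1 (valence 4) → 3 H
  atom 22: O, bond orders sum to 2 (valence 2) → 0 H
Totals → C:17, H:22, F:3, I:1, O:1.
In Hill order: C17H22F3IO.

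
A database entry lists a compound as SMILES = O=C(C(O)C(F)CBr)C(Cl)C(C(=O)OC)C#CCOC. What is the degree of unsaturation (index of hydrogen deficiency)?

4

Molecular formula: C12H15BrClFO5.
DoU = (2C + 2 + N − H − X) / 2, where X is the halogen count and O/S are ignored.
    = (2·12 + 2 + 0 − 15 − 3) / 2 = 8 / 2 = 4.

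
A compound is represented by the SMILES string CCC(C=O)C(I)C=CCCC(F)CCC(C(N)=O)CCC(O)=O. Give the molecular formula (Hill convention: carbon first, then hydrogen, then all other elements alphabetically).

C17H27FINO4

Walk through each heavy atom and fill implicit hydrogens from standard valence (C 4, N 3, O 2, S 2, halogen 1):
  atom 1: C, bond orders sum to 1 (valence 4) → 3 H
  atom 2: C, bond orders sum to 2 (valence 4) → 2 H
  atom 3: C, bond orders sum to 3 (valence 4) → 1 H
  atom 4: C, bond orders sum to 3 (valence 4) → 1 H
  atom 5: O, bond orders sum to 2 (valence 2) → 0 H
  atom 6: C, bond orders sum to 3 (valence 4) → 1 H
  atom 7: I (halogen, monovalent) → 0 H
  atom 8: C, bond orders sum to 3 (valence 4) → 1 H
  atom 9: C, bond orders sum to 3 (valence 4) → 1 H
  atom 10: C, bond orders sum to 2 (valence 4) → 2 H
  atom 11: C, bond orders sum to 2 (valence 4) → 2 H
  atom 12: C, bond orders sum to 3 (valence 4) → 1 H
  atom 13: F (halogen, monovalent) → 0 H
  atom 14: C, bond orders sum to 2 (valence 4) → 2 H
  atom 15: C, bond orders sum to 2 (valence 4) → 2 H
  atom 16: C, bond orders sum to 3 (valence 4) → 1 H
  atom 17: C, bond orders sum to 4 (valence 4) → 0 H
  atom 18: N, bond orders sum to 1 (valence 3) → 2 H
  atom 19: O, bond orders sum to 2 (valence 2) → 0 H
  atom 20: C, bond orders sum to 2 (valence 4) → 2 H
  atom 21: C, bond orders sum to 2 (valence 4) → 2 H
  atom 22: C, bond orders sum to 4 (valence 4) → 0 H
  atom 23: O, bond orders sum to 1 (valence 2) → 1 H
  atom 24: O, bond orders sum to 2 (valence 2) → 0 H
Totals → C:17, H:27, F:1, I:1, N:1, O:4.
In Hill order: C17H27FINO4.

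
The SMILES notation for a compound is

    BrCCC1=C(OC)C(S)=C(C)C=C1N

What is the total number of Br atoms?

Scan the SMILES for Br atoms (remember two-letter symbols like Cl and Br are single atoms).
Bromine count: 1.

1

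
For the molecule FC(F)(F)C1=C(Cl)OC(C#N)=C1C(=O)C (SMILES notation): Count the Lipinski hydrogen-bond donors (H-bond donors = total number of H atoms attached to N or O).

0

Donors: find every N or O and count the H atoms it carries.
  atom 8 (O): bond orders sum to 2 → 0 H
  atom 11 (N): bond orders sum to 3 → 0 H
  atom 14 (O): bond orders sum to 2 → 0 H
Lipinski HBD = 0.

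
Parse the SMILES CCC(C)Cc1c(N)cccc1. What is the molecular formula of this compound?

Walk through each heavy atom and fill implicit hydrogens from standard valence (C 4, N 3, O 2, S 2, halogen 1); for lowercase aromatic atoms, an aromatic c carries 1 H when it has two neighbours and 0 H with three, and aromatic n carries 0 H:
  atom 1: C, bond orders sum to 1 (valence 4) → 3 H
  atom 2: C, bond orders sum to 2 (valence 4) → 2 H
  atom 3: C, bond orders sum to 3 (valence 4) → 1 H
  atom 4: C, bond orders sum to 1 (valence 4) → 3 H
  atom 5: C, bond orders sum to 2 (valence 4) → 2 H
  atom 6: aromatic c, 3 neighbours → 0 H
  atom 7: aromatic c, 3 neighbours → 0 H
  atom 8: N, bond orders sum to 1 (valence 3) → 2 H
  atom 9: aromatic c, 2 neighbours → 1 H
  atom 10: aromatic c, 2 neighbours → 1 H
  atom 11: aromatic c, 2 neighbours → 1 H
  atom 12: aromatic c, 2 neighbours → 1 H
Totals → C:11, H:17, N:1.
In Hill order: C11H17N.

C11H17N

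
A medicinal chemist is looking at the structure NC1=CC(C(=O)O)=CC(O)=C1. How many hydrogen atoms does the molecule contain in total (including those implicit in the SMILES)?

7

Walk through each heavy atom and fill implicit hydrogens from standard valence (C 4, N 3, O 2, S 2, halogen 1):
  atom 1: N, bond orders sum to 1 (valence 3) → 2 H
  atom 2: C, bond orders sum to 4 (valence 4) → 0 H
  atom 3: C, bond orders sum to 3 (valence 4) → 1 H
  atom 4: C, bond orders sum to 4 (valence 4) → 0 H
  atom 5: C, bond orders sum to 4 (valence 4) → 0 H
  atom 6: O, bond orders sum to 2 (valence 2) → 0 H
  atom 7: O, bond orders sum to 1 (valence 2) → 1 H
  atom 8: C, bond orders sum to 3 (valence 4) → 1 H
  atom 9: C, bond orders sum to 4 (valence 4) → 0 H
  atom 10: O, bond orders sum to 1 (valence 2) → 1 H
  atom 11: C, bond orders sum to 3 (valence 4) → 1 H
Total hydrogens: 7.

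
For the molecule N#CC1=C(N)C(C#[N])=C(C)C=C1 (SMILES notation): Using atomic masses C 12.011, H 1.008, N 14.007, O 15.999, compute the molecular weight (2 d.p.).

157.18 g/mol

First, the molecular formula is C9H7N3 (counting implicit H from valence).
  C: 9 × 12.011 = 108.099
  H: 7 × 1.008 = 7.056
  N: 3 × 14.007 = 42.021
Sum: 9×12.011 + 7×1.008 + 3×14.007 = 157.176 → 157.18 g/mol.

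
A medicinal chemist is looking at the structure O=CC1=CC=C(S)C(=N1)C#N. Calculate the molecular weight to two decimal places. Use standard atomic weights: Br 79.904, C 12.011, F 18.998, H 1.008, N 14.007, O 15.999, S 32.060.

164.18 g/mol

First, the molecular formula is C7H4N2OS (counting implicit H from valence).
  C: 7 × 12.011 = 84.077
  H: 4 × 1.008 = 4.032
  N: 2 × 14.007 = 28.014
  O: 1 × 15.999 = 15.999
  S: 1 × 32.060 = 32.060
Sum: 7×12.011 + 4×1.008 + 2×14.007 + 1×15.999 + 1×32.060 = 164.182 → 164.18 g/mol.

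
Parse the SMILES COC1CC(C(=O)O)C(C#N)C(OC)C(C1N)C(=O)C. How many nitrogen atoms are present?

2

Scan the SMILES for N atoms (remember two-letter symbols like Cl and Br are single atoms).
Nitrogen count: 2.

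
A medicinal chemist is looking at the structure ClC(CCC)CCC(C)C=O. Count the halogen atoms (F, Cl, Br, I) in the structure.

1

Halogen atoms appear at heavy-atom position 1 (1×Cl).
Other groups present: 1 aldehyde.
Halogen count: 1.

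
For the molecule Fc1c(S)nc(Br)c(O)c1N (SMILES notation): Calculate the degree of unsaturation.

Molecular formula: C5H4BrFN2OS.
DoU = (2C + 2 + N − H − X) / 2, where X is the halogen count and O/S are ignored.
    = (2·5 + 2 + 2 − 4 − 2) / 2 = 8 / 2 = 4.

4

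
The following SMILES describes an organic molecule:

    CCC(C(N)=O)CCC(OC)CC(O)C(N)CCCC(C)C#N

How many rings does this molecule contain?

0

In SMILES, each pair of matching ring-closure digits denotes one ring-closing bond; the number of such bonds equals the number of independent rings.
Ring-closure bonds here: 0.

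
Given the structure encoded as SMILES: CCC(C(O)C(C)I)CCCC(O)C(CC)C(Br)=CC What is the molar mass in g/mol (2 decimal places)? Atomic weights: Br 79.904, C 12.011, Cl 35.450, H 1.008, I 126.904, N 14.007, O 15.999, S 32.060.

First, the molecular formula is C16H30BrIO2 (counting implicit H from valence).
  Br: 1 × 79.904 = 79.904
  C: 16 × 12.011 = 192.176
  H: 30 × 1.008 = 30.240
  I: 1 × 126.904 = 126.904
  O: 2 × 15.999 = 31.998
Sum: 1×79.904 + 16×12.011 + 30×1.008 + 1×126.904 + 2×15.999 = 461.222 → 461.22 g/mol.

461.22 g/mol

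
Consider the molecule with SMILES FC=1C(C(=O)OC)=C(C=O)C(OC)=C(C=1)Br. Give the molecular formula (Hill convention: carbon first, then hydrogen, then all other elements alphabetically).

Walk through each heavy atom and fill implicit hydrogens from standard valence (C 4, N 3, O 2, S 2, halogen 1):
  atom 1: F (halogen, monovalent) → 0 H
  atom 2: C, bond orders sum to 4 (valence 4) → 0 H
  atom 3: C, bond orders sum to 4 (valence 4) → 0 H
  atom 4: C, bond orders sum to 4 (valence 4) → 0 H
  atom 5: O, bond orders sum to 2 (valence 2) → 0 H
  atom 6: O, bond orders sum to 2 (valence 2) → 0 H
  atom 7: C, bond orders sum to 1 (valence 4) → 3 H
  atom 8: C, bond orders sum to 4 (valence 4) → 0 H
  atom 9: C, bond orders sum to 3 (valence 4) → 1 H
  atom 10: O, bond orders sum to 2 (valence 2) → 0 H
  atom 11: C, bond orders sum to 4 (valence 4) → 0 H
  atom 12: O, bond orders sum to 2 (valence 2) → 0 H
  atom 13: C, bond orders sum to 1 (valence 4) → 3 H
  atom 14: C, bond orders sum to 4 (valence 4) → 0 H
  atom 15: C, bond orders sum to 3 (valence 4) → 1 H
  atom 16: Br (halogen, monovalent) → 0 H
Totals → C:10, H:8, Br:1, F:1, O:4.
In Hill order: C10H8BrFO4.

C10H8BrFO4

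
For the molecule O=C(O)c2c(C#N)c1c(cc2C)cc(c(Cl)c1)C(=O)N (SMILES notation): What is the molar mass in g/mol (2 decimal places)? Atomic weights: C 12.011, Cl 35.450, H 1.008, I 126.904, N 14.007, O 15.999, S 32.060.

First, the molecular formula is C14H9ClN2O3 (counting implicit H from valence).
  C: 14 × 12.011 = 168.154
  Cl: 1 × 35.450 = 35.450
  H: 9 × 1.008 = 9.072
  N: 2 × 14.007 = 28.014
  O: 3 × 15.999 = 47.997
Sum: 14×12.011 + 1×35.450 + 9×1.008 + 2×14.007 + 3×15.999 = 288.687 → 288.69 g/mol.

288.69 g/mol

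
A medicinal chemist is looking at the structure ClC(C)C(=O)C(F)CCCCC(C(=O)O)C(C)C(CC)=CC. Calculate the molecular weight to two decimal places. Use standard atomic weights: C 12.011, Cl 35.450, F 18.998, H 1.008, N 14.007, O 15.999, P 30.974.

334.86 g/mol

First, the molecular formula is C17H28ClFO3 (counting implicit H from valence).
  C: 17 × 12.011 = 204.187
  Cl: 1 × 35.450 = 35.450
  F: 1 × 18.998 = 18.998
  H: 28 × 1.008 = 28.224
  O: 3 × 15.999 = 47.997
Sum: 17×12.011 + 1×35.450 + 1×18.998 + 28×1.008 + 3×15.999 = 334.856 → 334.86 g/mol.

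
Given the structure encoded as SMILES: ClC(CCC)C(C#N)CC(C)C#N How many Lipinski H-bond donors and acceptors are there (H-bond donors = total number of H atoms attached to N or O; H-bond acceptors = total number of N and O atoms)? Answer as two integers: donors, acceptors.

Donors: find every N or O and count the H atoms it carries.
  atom 8 (N): bond orders sum to 3 → 0 H
  atom 13 (N): bond orders sum to 3 → 0 H
Lipinski HBD = 0.
Acceptors: N atoms = 2, O atoms = 0 → HBA = 2.

0, 2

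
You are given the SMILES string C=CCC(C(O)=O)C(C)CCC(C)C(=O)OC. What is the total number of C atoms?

Count every carbon token in the SMILES (each C, including those in ring-closure positions and inside branches).
Carbon count: 13.

13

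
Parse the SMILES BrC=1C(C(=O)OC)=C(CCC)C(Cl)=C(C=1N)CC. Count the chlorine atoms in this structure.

1

Scan the SMILES for Cl atoms (remember two-letter symbols like Cl and Br are single atoms).
Chlorine count: 1.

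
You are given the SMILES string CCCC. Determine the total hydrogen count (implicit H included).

10

Walk through each heavy atom and fill implicit hydrogens from standard valence (C 4, N 3, O 2, S 2, halogen 1):
  atom 1: C, bond orders sum to 1 (valence 4) → 3 H
  atom 2: C, bond orders sum to 2 (valence 4) → 2 H
  atom 3: C, bond orders sum to 2 (valence 4) → 2 H
  atom 4: C, bond orders sum to 1 (valence 4) → 3 H
Total hydrogens: 10.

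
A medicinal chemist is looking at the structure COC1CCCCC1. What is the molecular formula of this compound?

C7H14O

Walk through each heavy atom and fill implicit hydrogens from standard valence (C 4, N 3, O 2, S 2, halogen 1):
  atom 1: C, bond orders sum to 1 (valence 4) → 3 H
  atom 2: O, bond orders sum to 2 (valence 2) → 0 H
  atom 3: C, bond orders sum to 3 (valence 4) → 1 H
  atom 4: C, bond orders sum to 2 (valence 4) → 2 H
  atom 5: C, bond orders sum to 2 (valence 4) → 2 H
  atom 6: C, bond orders sum to 2 (valence 4) → 2 H
  atom 7: C, bond orders sum to 2 (valence 4) → 2 H
  atom 8: C, bond orders sum to 2 (valence 4) → 2 H
Totals → C:7, H:14, O:1.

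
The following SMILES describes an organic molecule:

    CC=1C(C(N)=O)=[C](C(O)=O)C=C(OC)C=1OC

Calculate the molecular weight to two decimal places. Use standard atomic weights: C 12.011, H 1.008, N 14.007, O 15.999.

239.23 g/mol

First, the molecular formula is C11H13NO5 (counting implicit H from valence).
  C: 11 × 12.011 = 132.121
  H: 13 × 1.008 = 13.104
  N: 1 × 14.007 = 14.007
  O: 5 × 15.999 = 79.995
Sum: 11×12.011 + 13×1.008 + 1×14.007 + 5×15.999 = 239.227 → 239.23 g/mol.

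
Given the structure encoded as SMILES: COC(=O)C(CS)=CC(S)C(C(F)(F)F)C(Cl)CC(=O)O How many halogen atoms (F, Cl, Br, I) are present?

4

Halogen atoms appear at heavy-atom positions 13, 14, 15, 17 (1×Cl, 3×F).
Other groups present: 1 alkene, 1 carboxylic acid, 1 ester, 2 thiol.
Halogen count: 4.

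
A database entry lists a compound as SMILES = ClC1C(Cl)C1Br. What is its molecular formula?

C3H3BrCl2

Walk through each heavy atom and fill implicit hydrogens from standard valence (C 4, N 3, O 2, S 2, halogen 1):
  atom 1: Cl (halogen, monovalent) → 0 H
  atom 2: C, bond orders sum to 3 (valence 4) → 1 H
  atom 3: C, bond orders sum to 3 (valence 4) → 1 H
  atom 4: Cl (halogen, monovalent) → 0 H
  atom 5: C, bond orders sum to 3 (valence 4) → 1 H
  atom 6: Br (halogen, monovalent) → 0 H
Totals → C:3, H:3, Br:1, Cl:2.
In Hill order: C3H3BrCl2.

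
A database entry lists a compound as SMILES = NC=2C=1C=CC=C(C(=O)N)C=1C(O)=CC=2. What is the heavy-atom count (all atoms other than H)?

Every atom symbol written in the SMILES (organic subset) is one heavy atom; implicit H are not written.
Heavy atoms by element → C:11, N:2, O:2.
Total: 15.

15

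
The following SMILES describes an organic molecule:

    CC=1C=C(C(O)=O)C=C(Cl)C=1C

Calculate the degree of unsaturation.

Degree of unsaturation = (number of rings) + (number of π bonds).
Ring closures in the SMILES: 1.
π bonds: 4 double bonds (each 1 DoU) → 4 DoU from unsaturation.
Total DoU = 1 + 4 = 5.

5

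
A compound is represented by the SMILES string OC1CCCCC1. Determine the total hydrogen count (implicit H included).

Walk through each heavy atom and fill implicit hydrogens from standard valence (C 4, N 3, O 2, S 2, halogen 1):
  atom 1: O, bond orders sum to 1 (valence 2) → 1 H
  atom 2: C, bond orders sum to 3 (valence 4) → 1 H
  atom 3: C, bond orders sum to 2 (valence 4) → 2 H
  atom 4: C, bond orders sum to 2 (valence 4) → 2 H
  atom 5: C, bond orders sum to 2 (valence 4) → 2 H
  atom 6: C, bond orders sum to 2 (valence 4) → 2 H
  atom 7: C, bond orders sum to 2 (valence 4) → 2 H
Total hydrogens: 12.

12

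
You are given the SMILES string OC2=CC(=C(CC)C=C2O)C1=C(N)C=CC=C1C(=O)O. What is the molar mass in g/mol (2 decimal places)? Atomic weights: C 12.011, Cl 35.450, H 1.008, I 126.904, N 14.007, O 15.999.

First, the molecular formula is C15H15NO4 (counting implicit H from valence).
  C: 15 × 12.011 = 180.165
  H: 15 × 1.008 = 15.120
  N: 1 × 14.007 = 14.007
  O: 4 × 15.999 = 63.996
Sum: 15×12.011 + 15×1.008 + 1×14.007 + 4×15.999 = 273.288 → 273.29 g/mol.

273.29 g/mol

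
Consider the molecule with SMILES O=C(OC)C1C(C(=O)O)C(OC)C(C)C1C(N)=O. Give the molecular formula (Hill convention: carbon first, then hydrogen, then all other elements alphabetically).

Walk through each heavy atom and fill implicit hydrogens from standard valence (C 4, N 3, O 2, S 2, halogen 1):
  atom 1: O, bond orders sum to 2 (valence 2) → 0 H
  atom 2: C, bond orders sum to 4 (valence 4) → 0 H
  atom 3: O, bond orders sum to 2 (valence 2) → 0 H
  atom 4: C, bond orders sum to 1 (valence 4) → 3 H
  atom 5: C, bond orders sum to 3 (valence 4) → 1 H
  atom 6: C, bond orders sum to 3 (valence 4) → 1 H
  atom 7: C, bond orders sum to 4 (valence 4) → 0 H
  atom 8: O, bond orders sum to 2 (valence 2) → 0 H
  atom 9: O, bond orders sum to 1 (valence 2) → 1 H
  atom 10: C, bond orders sum to 3 (valence 4) → 1 H
  atom 11: O, bond orders sum to 2 (valence 2) → 0 H
  atom 12: C, bond orders sum to 1 (valence 4) → 3 H
  atom 13: C, bond orders sum to 3 (valence 4) → 1 H
  atom 14: C, bond orders sum to 1 (valence 4) → 3 H
  atom 15: C, bond orders sum to 3 (valence 4) → 1 H
  atom 16: C, bond orders sum to 4 (valence 4) → 0 H
  atom 17: N, bond orders sum to 1 (valence 3) → 2 H
  atom 18: O, bond orders sum to 2 (valence 2) → 0 H
Totals → C:11, H:17, N:1, O:6.

C11H17NO6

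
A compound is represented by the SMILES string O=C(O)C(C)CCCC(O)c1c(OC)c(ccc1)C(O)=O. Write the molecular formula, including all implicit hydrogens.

Walk through each heavy atom and fill implicit hydrogens from standard valence (C 4, N 3, O 2, S 2, halogen 1); for lowercase aromatic atoms, an aromatic c carries 1 H when it has two neighbours and 0 H with three, and aromatic n carries 0 H:
  atom 1: O, bond orders sum to 2 (valence 2) → 0 H
  atom 2: C, bond orders sum to 4 (valence 4) → 0 H
  atom 3: O, bond orders sum to 1 (valence 2) → 1 H
  atom 4: C, bond orders sum to 3 (valence 4) → 1 H
  atom 5: C, bond orders sum to 1 (valence 4) → 3 H
  atom 6: C, bond orders sum to 2 (valence 4) → 2 H
  atom 7: C, bond orders sum to 2 (valence 4) → 2 H
  atom 8: C, bond orders sum to 2 (valence 4) → 2 H
  atom 9: C, bond orders sum to 3 (valence 4) → 1 H
  atom 10: O, bond orders sum to 1 (valence 2) → 1 H
  atom 11: aromatic c, 3 neighbours → 0 H
  atom 12: aromatic c, 3 neighbours → 0 H
  atom 13: O, bond orders sum to 2 (valence 2) → 0 H
  atom 14: C, bond orders sum to 1 (valence 4) → 3 H
  atom 15: aromatic c, 3 neighbours → 0 H
  atom 16: aromatic c, 2 neighbours → 1 H
  atom 17: aromatic c, 2 neighbours → 1 H
  atom 18: aromatic c, 2 neighbours → 1 H
  atom 19: C, bond orders sum to 4 (valence 4) → 0 H
  atom 20: O, bond orders sum to 1 (valence 2) → 1 H
  atom 21: O, bond orders sum to 2 (valence 2) → 0 H
Totals → C:15, H:20, O:6.
In Hill order: C15H20O6.

C15H20O6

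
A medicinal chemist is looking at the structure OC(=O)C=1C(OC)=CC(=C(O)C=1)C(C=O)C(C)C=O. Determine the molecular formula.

C13H14O6

Walk through each heavy atom and fill implicit hydrogens from standard valence (C 4, N 3, O 2, S 2, halogen 1):
  atom 1: O, bond orders sum to 1 (valence 2) → 1 H
  atom 2: C, bond orders sum to 4 (valence 4) → 0 H
  atom 3: O, bond orders sum to 2 (valence 2) → 0 H
  atom 4: C, bond orders sum to 4 (valence 4) → 0 H
  atom 5: C, bond orders sum to 4 (valence 4) → 0 H
  atom 6: O, bond orders sum to 2 (valence 2) → 0 H
  atom 7: C, bond orders sum to 1 (valence 4) → 3 H
  atom 8: C, bond orders sum to 3 (valence 4) → 1 H
  atom 9: C, bond orders sum to 4 (valence 4) → 0 H
  atom 10: C, bond orders sum to 4 (valence 4) → 0 H
  atom 11: O, bond orders sum to 1 (valence 2) → 1 H
  atom 12: C, bond orders sum to 3 (valence 4) → 1 H
  atom 13: C, bond orders sum to 3 (valence 4) → 1 H
  atom 14: C, bond orders sum to 3 (valence 4) → 1 H
  atom 15: O, bond orders sum to 2 (valence 2) → 0 H
  atom 16: C, bond orders sum to 3 (valence 4) → 1 H
  atom 17: C, bond orders sum to 1 (valence 4) → 3 H
  atom 18: C, bond orders sum to 3 (valence 4) → 1 H
  atom 19: O, bond orders sum to 2 (valence 2) → 0 H
Totals → C:13, H:14, O:6.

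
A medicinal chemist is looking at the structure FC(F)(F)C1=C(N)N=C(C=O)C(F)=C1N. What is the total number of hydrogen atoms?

Walk through each heavy atom and fill implicit hydrogens from standard valence (C 4, N 3, O 2, S 2, halogen 1):
  atom 1: F (halogen, monovalent) → 0 H
  atom 2: C, bond orders sum to 4 (valence 4) → 0 H
  atom 3: F (halogen, monovalent) → 0 H
  atom 4: F (halogen, monovalent) → 0 H
  atom 5: C, bond orders sum to 4 (valence 4) → 0 H
  atom 6: C, bond orders sum to 4 (valence 4) → 0 H
  atom 7: N, bond orders sum to 1 (valence 3) → 2 H
  atom 8: N, bond orders sum to 3 (valence 3) → 0 H
  atom 9: C, bond orders sum to 4 (valence 4) → 0 H
  atom 10: C, bond orders sum to 3 (valence 4) → 1 H
  atom 11: O, bond orders sum to 2 (valence 2) → 0 H
  atom 12: C, bond orders sum to 4 (valence 4) → 0 H
  atom 13: F (halogen, monovalent) → 0 H
  atom 14: C, bond orders sum to 4 (valence 4) → 0 H
  atom 15: N, bond orders sum to 1 (valence 3) → 2 H
Total hydrogens: 5.

5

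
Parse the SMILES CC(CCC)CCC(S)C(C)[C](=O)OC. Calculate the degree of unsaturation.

Degree of unsaturation = (number of rings) + (number of π bonds).
Ring closures in the SMILES: 0.
π bonds: 1 double bond (each 1 DoU) → 1 DoU from unsaturation.
Total DoU = 0 + 1 = 1.

1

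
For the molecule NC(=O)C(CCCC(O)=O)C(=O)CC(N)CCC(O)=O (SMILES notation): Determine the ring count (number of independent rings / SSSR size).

In SMILES, each pair of matching ring-closure digits denotes one ring-closing bond; the number of such bonds equals the number of independent rings.
Ring-closure bonds here: 0.

0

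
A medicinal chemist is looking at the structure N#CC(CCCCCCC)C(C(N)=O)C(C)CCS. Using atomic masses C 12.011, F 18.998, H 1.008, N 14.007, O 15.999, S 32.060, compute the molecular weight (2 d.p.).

284.46 g/mol

First, the molecular formula is C15H28N2OS (counting implicit H from valence).
  C: 15 × 12.011 = 180.165
  H: 28 × 1.008 = 28.224
  N: 2 × 14.007 = 28.014
  O: 1 × 15.999 = 15.999
  S: 1 × 32.060 = 32.060
Sum: 15×12.011 + 28×1.008 + 2×14.007 + 1×15.999 + 1×32.060 = 284.462 → 284.46 g/mol.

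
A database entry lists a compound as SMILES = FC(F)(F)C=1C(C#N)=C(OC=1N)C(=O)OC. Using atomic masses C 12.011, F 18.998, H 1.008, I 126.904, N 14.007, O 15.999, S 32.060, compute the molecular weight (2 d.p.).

First, the molecular formula is C8H5F3N2O3 (counting implicit H from valence).
  C: 8 × 12.011 = 96.088
  F: 3 × 18.998 = 56.994
  H: 5 × 1.008 = 5.040
  N: 2 × 14.007 = 28.014
  O: 3 × 15.999 = 47.997
Sum: 8×12.011 + 3×18.998 + 5×1.008 + 2×14.007 + 3×15.999 = 234.133 → 234.13 g/mol.

234.13 g/mol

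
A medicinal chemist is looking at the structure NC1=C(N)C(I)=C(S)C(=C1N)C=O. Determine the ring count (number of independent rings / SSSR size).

1

In SMILES, each pair of matching ring-closure digits denotes one ring-closing bond; the number of such bonds equals the number of independent rings.
Ring-closure bonds here: 1.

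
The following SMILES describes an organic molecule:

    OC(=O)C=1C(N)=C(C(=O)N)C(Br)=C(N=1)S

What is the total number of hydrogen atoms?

Walk through each heavy atom and fill implicit hydrogens from standard valence (C 4, N 3, O 2, S 2, halogen 1):
  atom 1: O, bond orders sum to 1 (valence 2) → 1 H
  atom 2: C, bond orders sum to 4 (valence 4) → 0 H
  atom 3: O, bond orders sum to 2 (valence 2) → 0 H
  atom 4: C, bond orders sum to 4 (valence 4) → 0 H
  atom 5: C, bond orders sum to 4 (valence 4) → 0 H
  atom 6: N, bond orders sum to 1 (valence 3) → 2 H
  atom 7: C, bond orders sum to 4 (valence 4) → 0 H
  atom 8: C, bond orders sum to 4 (valence 4) → 0 H
  atom 9: O, bond orders sum to 2 (valence 2) → 0 H
  atom 10: N, bond orders sum to 1 (valence 3) → 2 H
  atom 11: C, bond orders sum to 4 (valence 4) → 0 H
  atom 12: Br (halogen, monovalent) → 0 H
  atom 13: C, bond orders sum to 4 (valence 4) → 0 H
  atom 14: N, bond orders sum to 3 (valence 3) → 0 H
  atom 15: S, bond orders sum to 1 (valence 2) → 1 H
Total hydrogens: 6.

6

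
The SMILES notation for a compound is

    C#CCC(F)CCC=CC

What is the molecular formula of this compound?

Walk through each heavy atom and fill implicit hydrogens from standard valence (C 4, N 3, O 2, S 2, halogen 1):
  atom 1: C, bond orders sum to 3 (valence 4) → 1 H
  atom 2: C, bond orders sum to 4 (valence 4) → 0 H
  atom 3: C, bond orders sum to 2 (valence 4) → 2 H
  atom 4: C, bond orders sum to 3 (valence 4) → 1 H
  atom 5: F (halogen, monovalent) → 0 H
  atom 6: C, bond orders sum to 2 (valence 4) → 2 H
  atom 7: C, bond orders sum to 2 (valence 4) → 2 H
  atom 8: C, bond orders sum to 3 (valence 4) → 1 H
  atom 9: C, bond orders sum to 3 (valence 4) → 1 H
  atom 10: C, bond orders sum to 1 (valence 4) → 3 H
Totals → C:9, H:13, F:1.

C9H13F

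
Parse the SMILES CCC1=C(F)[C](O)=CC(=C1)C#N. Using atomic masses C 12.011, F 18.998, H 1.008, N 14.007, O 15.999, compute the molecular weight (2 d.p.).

165.17 g/mol

First, the molecular formula is C9H8FNO (counting implicit H from valence).
  C: 9 × 12.011 = 108.099
  F: 1 × 18.998 = 18.998
  H: 8 × 1.008 = 8.064
  N: 1 × 14.007 = 14.007
  O: 1 × 15.999 = 15.999
Sum: 9×12.011 + 1×18.998 + 8×1.008 + 1×14.007 + 1×15.999 = 165.167 → 165.17 g/mol.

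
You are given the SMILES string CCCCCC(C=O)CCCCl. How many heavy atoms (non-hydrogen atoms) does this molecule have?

Every atom symbol written in the SMILES (organic subset) is one heavy atom; implicit H are not written.
Heavy atoms by element → C:10, Cl:1, O:1.
Total: 12.

12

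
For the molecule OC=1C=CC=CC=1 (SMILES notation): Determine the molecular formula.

C6H6O

Walk through each heavy atom and fill implicit hydrogens from standard valence (C 4, N 3, O 2, S 2, halogen 1):
  atom 1: O, bond orders sum to 1 (valence 2) → 1 H
  atom 2: C, bond orders sum to 4 (valence 4) → 0 H
  atom 3: C, bond orders sum to 3 (valence 4) → 1 H
  atom 4: C, bond orders sum to 3 (valence 4) → 1 H
  atom 5: C, bond orders sum to 3 (valence 4) → 1 H
  atom 6: C, bond orders sum to 3 (valence 4) → 1 H
  atom 7: C, bond orders sum to 3 (valence 4) → 1 H
Totals → C:6, H:6, O:1.
In Hill order: C6H6O.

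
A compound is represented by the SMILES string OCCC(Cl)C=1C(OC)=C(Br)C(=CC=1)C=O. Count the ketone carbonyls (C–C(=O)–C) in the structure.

Scan the SMILES for the ketone motif — none present.
Groups that are present: 1 aldehyde, 1 ether, 1 hydroxyl.

0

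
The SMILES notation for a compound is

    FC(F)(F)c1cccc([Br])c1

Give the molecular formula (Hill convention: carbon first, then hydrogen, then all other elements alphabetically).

Walk through each heavy atom and fill implicit hydrogens from standard valence (C 4, N 3, O 2, S 2, halogen 1); for lowercase aromatic atoms, an aromatic c carries 1 H when it has two neighbours and 0 H with three, and aromatic n carries 0 H:
  atom 1: F (halogen, monovalent) → 0 H
  atom 2: C, bond orders sum to 4 (valence 4) → 0 H
  atom 3: F (halogen, monovalent) → 0 H
  atom 4: F (halogen, monovalent) → 0 H
  atom 5: aromatic c, 3 neighbours → 0 H
  atom 6: aromatic c, 2 neighbours → 1 H
  atom 7: aromatic c, 2 neighbours → 1 H
  atom 8: aromatic c, 2 neighbours → 1 H
  atom 9: aromatic c, 3 neighbours → 0 H
  atom 10: Br with explicit H count 0
  atom 11: aromatic c, 2 neighbours → 1 H
Totals → C:7, H:4, Br:1, F:3.
In Hill order: C7H4BrF3.

C7H4BrF3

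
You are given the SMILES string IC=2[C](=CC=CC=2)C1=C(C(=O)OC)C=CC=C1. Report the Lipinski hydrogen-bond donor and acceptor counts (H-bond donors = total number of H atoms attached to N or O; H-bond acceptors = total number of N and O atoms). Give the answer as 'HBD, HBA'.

Donors: find every N or O and count the H atoms it carries.
  atom 11 (O): bond orders sum to 2 → 0 H
  atom 12 (O): bond orders sum to 2 → 0 H
Lipinski HBD = 0.
Acceptors: N atoms = 0, O atoms = 2 → HBA = 2.

0, 2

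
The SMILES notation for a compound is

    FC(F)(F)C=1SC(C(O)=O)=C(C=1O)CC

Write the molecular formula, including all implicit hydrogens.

C8H7F3O3S

Walk through each heavy atom and fill implicit hydrogens from standard valence (C 4, N 3, O 2, S 2, halogen 1):
  atom 1: F (halogen, monovalent) → 0 H
  atom 2: C, bond orders sum to 4 (valence 4) → 0 H
  atom 3: F (halogen, monovalent) → 0 H
  atom 4: F (halogen, monovalent) → 0 H
  atom 5: C, bond orders sum to 4 (valence 4) → 0 H
  atom 6: S, bond orders sum to 2 (valence 2) → 0 H
  atom 7: C, bond orders sum to 4 (valence 4) → 0 H
  atom 8: C, bond orders sum to 4 (valence 4) → 0 H
  atom 9: O, bond orders sum to 1 (valence 2) → 1 H
  atom 10: O, bond orders sum to 2 (valence 2) → 0 H
  atom 11: C, bond orders sum to 4 (valence 4) → 0 H
  atom 12: C, bond orders sum to 4 (valence 4) → 0 H
  atom 13: O, bond orders sum to 1 (valence 2) → 1 H
  atom 14: C, bond orders sum to 2 (valence 4) → 2 H
  atom 15: C, bond orders sum to 1 (valence 4) → 3 H
Totals → C:8, H:7, F:3, O:3, S:1.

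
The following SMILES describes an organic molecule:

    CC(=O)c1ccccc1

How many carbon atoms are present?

Count every carbon token in the SMILES (each C, including those in ring-closure positions and inside branches).
Carbon count: 8.

8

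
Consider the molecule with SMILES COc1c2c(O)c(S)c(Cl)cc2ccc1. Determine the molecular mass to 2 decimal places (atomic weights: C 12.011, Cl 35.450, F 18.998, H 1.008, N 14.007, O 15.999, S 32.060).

First, the molecular formula is C11H9ClO2S (counting implicit H from valence).
  C: 11 × 12.011 = 132.121
  Cl: 1 × 35.450 = 35.450
  H: 9 × 1.008 = 9.072
  O: 2 × 15.999 = 31.998
  S: 1 × 32.060 = 32.060
Sum: 11×12.011 + 1×35.450 + 9×1.008 + 2×15.999 + 1×32.060 = 240.701 → 240.70 g/mol.

240.70 g/mol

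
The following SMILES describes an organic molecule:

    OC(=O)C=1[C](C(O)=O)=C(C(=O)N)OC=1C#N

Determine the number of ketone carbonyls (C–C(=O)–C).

0

Scan the SMILES for the ketone motif — none present.
Groups that are present: 1 amide, 2 carboxylic acid, 1 nitrile.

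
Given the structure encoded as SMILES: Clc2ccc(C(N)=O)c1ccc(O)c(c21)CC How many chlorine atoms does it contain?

1

Scan the SMILES for Cl atoms (remember two-letter symbols like Cl and Br are single atoms).
Chlorine count: 1.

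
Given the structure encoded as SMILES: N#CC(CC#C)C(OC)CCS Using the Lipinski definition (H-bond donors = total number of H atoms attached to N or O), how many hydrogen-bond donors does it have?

Donors: find every N or O and count the H atoms it carries.
  atom 1 (N): bond orders sum to 3 → 0 H
  atom 8 (O): bond orders sum to 2 → 0 H
Lipinski HBD = 0.

0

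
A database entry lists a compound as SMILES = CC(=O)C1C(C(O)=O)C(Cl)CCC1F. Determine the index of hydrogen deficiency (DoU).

3

Degree of unsaturation = (number of rings) + (number of π bonds).
Ring closures in the SMILES: 1.
π bonds: 2 double bonds (each 1 DoU) → 2 DoU from unsaturation.
Total DoU = 1 + 2 = 3.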